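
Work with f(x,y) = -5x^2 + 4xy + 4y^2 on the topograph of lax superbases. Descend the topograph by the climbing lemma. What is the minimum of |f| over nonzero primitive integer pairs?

river: ρ → (4,4,-5)
river: ρ → (-5,6,3)
river: ρ → (3,6,-5)
river: ρ → (-5,4,4)
closes: descent 0, river 4
min |a| on river = 3

3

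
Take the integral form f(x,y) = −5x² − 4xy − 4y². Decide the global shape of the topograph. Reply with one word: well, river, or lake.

D = b²−4ac = (-4)² − 4·(-5)·(-4) = -64
D < 0 ⇒ definite ⇒ every region one sign ⇒ single well

well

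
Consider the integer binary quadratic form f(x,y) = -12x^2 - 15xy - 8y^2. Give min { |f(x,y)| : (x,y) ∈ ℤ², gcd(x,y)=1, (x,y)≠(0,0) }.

translate: b→-9 (≡15 mod 24), so (12,15,8)→(12,-9,5)
flip: (12,-9,5)→(5,9,12)
translate: b→-1 (≡9 mod 10), so (5,9,12)→(5,-1,8)
reduced (well bottom): (5,-1,8) with a≤c, −a<b≤a
well minimum |f| = |-5| = 5 (negative-definite)

5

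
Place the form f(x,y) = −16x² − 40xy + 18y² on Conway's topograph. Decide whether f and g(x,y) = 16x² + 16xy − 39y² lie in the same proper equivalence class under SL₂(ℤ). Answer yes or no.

D₁ = 2752, D₂ = 2752
river cycle of f (length 16): (18, 40, -16), (-16, 24, 34), (34, 44, -6), (-6, 52, 2), (2, 52, -6), (-6, 44, 34), (34, 24, -16), (-16, 40, 18), (18, 32, -24), (-24, 16, 26), … (6 more)
river cycle of g (length 12): (16, 48, -7), (-7, 50, 9), (9, 40, -32), (-32, 24, 17), (17, 44, -12), (-12, 52, 1), (1, 52, -12), (-12, 44, 17), (17, 24, -32), (-32, 40, 9), … (2 more)
cycles differ ⇒ inequivalent

no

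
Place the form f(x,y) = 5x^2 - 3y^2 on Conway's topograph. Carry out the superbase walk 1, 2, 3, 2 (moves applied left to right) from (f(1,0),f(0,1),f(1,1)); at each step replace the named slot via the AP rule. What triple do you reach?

start (5,-3,2) = (f(1,0),f(0,1),f(1,1))
replace slot 1: 2·((-3)+2) − 5 = -7 → (-7,-3,2)
replace slot 2: 2·((-7)+2) − (-3) = -7 → (-7,-7,2)
replace slot 3: 2·((-7)+(-7)) − 2 = -30 → (-7,-7,-30)
replace slot 2: 2·((-7)+(-30)) − (-7) = -67 → (-7,-67,-30)

-7,-67,-30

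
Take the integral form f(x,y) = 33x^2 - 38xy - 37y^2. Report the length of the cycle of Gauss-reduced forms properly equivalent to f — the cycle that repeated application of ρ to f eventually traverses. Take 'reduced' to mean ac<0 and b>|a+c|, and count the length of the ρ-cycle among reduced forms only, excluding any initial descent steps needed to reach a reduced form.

D = 6328, ⌊√D⌋ = 79
descent: ρ → (-37,38,33)  [lands on river]
river: ρ → (33,28,-42)
river: ρ → (-42,56,19)
river: ρ → (19,58,-39)
river: ρ → (-39,20,38)
river: ρ → (38,56,-21)
river: ρ → (-21,70,17)
river: ρ → (17,66,-29)
river: ρ → (-29,50,33)
river: ρ → (33,16,-46)
river: ρ → (-46,76,3)
river: ρ → (3,74,-71)
river: ρ → (-71,68,6)
river: ρ → (6,76,-23)
river: ρ → (-23,62,27)
river: ρ → (27,46,-39)
river: ρ → (-39,32,34)
river: ρ → (34,36,-37)
ρ-cycle length = 18 (tail of 1 descent step not counted)

18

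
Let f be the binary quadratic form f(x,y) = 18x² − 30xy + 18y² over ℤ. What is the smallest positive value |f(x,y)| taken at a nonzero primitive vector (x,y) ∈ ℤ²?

translate: b→6 (≡-30 mod 36), so (18,-30,18)→(18,6,6)
flip: (18,6,6)→(6,-6,18)
translate: b→6 (≡-6 mod 12), so (6,-6,18)→(6,6,18)
reduced (well bottom): (6,6,18) with a≤c, −a<b≤a
well minimum = a = 6

6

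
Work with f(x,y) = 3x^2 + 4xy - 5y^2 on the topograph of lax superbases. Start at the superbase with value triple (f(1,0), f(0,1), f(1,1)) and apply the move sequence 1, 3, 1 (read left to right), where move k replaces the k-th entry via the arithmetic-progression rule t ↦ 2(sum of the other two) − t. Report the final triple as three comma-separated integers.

start (3,-5,2) = (f(1,0),f(0,1),f(1,1))
replace slot 1: 2·((-5)+2) − 3 = -9 → (-9,-5,2)
replace slot 3: 2·((-9)+(-5)) − 2 = -30 → (-9,-5,-30)
replace slot 1: 2·((-5)+(-30)) − (-9) = -61 → (-61,-5,-30)

-61,-5,-30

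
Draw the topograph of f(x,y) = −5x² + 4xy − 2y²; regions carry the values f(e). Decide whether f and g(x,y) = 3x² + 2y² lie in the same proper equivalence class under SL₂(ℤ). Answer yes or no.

D₁ = -24, D₂ = -24
f is negative-definite; reduce −f:
−f: flip: (5,-4,2)→(2,4,5)
−f: translate: b→0 (≡4 mod 4), so (2,4,5)→(2,0,3)
−f: reduced (well bottom): (2,0,3) with a≤c, −a<b≤a
flip sign back: reduced form of f is (-2,0,-3)
g: flip: (3,0,2)→(2,0,3)
g: reduced (well bottom): (2,0,3) with a≤c, −a<b≤a
reduced forms (-2, 0, -3) vs (2, 0, 3) ⇒ inequivalent

no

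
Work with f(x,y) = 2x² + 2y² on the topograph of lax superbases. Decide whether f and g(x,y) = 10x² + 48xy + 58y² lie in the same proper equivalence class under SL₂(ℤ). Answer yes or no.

D₁ = -16, D₂ = -16
f: reduced (well bottom): (2,0,2) with a≤c, −a<b≤a
g: translate: b→8 (≡48 mod 20), so (10,48,58)→(10,8,2)
g: flip: (10,8,2)→(2,-8,10)
g: translate: b→0 (≡-8 mod 4), so (2,-8,10)→(2,0,2)
g: reduced (well bottom): (2,0,2) with a≤c, −a<b≤a
reduced forms (2, 0, 2) vs (2, 0, 2) ⇒ equivalent

yes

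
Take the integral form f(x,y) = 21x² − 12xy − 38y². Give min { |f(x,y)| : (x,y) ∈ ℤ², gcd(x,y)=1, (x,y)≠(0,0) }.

descent: ρ → (-38,12,21)
descent: ρ → (21,30,-29)  [lands on river]
river: ρ → (-29,28,22)
river: ρ → (22,16,-35)
river: ρ → (-35,54,3)
river: ρ → (3,54,-35)
river: ρ → (-35,16,22)
river: ρ → (22,28,-29)
river: ρ → (-29,30,21)
river: ρ → (21,54,-5)
river: ρ → (-5,56,10)
river: ρ → (10,44,-35)
river: ρ → (-35,26,19)
river: ρ → (19,50,-11)
river: ρ → (-11,38,43)
river: ρ → (43,48,-6)
river: ρ → (-6,48,43)
river: ρ → (43,38,-11)
river: ρ → (-11,50,19)
river: ρ → (19,26,-35)
river: ρ → (-35,44,10)
river: ρ → (10,56,-5)
river: ρ → (-5,54,21)
closes: descent 2, river 22
min |a| on river = 3

3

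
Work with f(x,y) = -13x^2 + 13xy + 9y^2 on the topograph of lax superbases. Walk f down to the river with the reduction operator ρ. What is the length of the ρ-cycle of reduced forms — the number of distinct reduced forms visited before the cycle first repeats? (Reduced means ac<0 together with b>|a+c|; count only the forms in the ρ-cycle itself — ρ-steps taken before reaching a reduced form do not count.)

D = 637, ⌊√D⌋ = 25
river: ρ → (9,23,-3)
river: ρ → (-3,25,1)
river: ρ → (1,25,-3)
river: ρ → (-3,23,9)
river: ρ → (9,13,-13)
river: ρ → (-13,13,9)
ρ-cycle length = 6 (tail of 0 descent steps not counted)

6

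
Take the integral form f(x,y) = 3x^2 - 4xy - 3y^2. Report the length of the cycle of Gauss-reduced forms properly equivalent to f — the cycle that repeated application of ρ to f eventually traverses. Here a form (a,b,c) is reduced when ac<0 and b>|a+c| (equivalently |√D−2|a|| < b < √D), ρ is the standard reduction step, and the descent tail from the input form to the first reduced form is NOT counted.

D = 52, ⌊√D⌋ = 7
descent: ρ → (-3,4,3)  [lands on river]
river: ρ → (3,2,-4)
river: ρ → (-4,6,1)
river: ρ → (1,6,-4)
river: ρ → (-4,2,3)
river: ρ → (3,4,-3)
river: ρ → (-3,2,4)
river: ρ → (4,6,-1)
river: ρ → (-1,6,4)
river: ρ → (4,2,-3)
ρ-cycle length = 10 (tail of 1 descent step not counted)

10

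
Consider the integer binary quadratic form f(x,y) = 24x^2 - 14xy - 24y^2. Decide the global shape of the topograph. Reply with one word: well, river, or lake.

D = b²−4ac = (-14)² − 4·24·(-24) = 2500
D = 50² is a perfect square ⇒ form factors over ℤ ⇒ lakes

lake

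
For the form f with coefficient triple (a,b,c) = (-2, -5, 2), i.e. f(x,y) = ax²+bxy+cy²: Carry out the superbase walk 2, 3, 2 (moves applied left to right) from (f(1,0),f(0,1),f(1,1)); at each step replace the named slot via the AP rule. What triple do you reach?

start (-2,2,-5) = (f(1,0),f(0,1),f(1,1))
replace slot 2: 2·((-2)+(-5)) − 2 = -16 → (-2,-16,-5)
replace slot 3: 2·((-2)+(-16)) − (-5) = -31 → (-2,-16,-31)
replace slot 2: 2·((-2)+(-31)) − (-16) = -50 → (-2,-50,-31)

-2,-50,-31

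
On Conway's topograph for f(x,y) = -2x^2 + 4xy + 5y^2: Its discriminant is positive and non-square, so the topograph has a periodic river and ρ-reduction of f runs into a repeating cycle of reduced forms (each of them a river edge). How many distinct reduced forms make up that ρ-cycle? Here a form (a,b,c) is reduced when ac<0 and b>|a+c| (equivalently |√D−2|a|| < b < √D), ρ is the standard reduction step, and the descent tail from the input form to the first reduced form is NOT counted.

D = 56, ⌊√D⌋ = 7
river: ρ → (5,6,-1)
river: ρ → (-1,6,5)
river: ρ → (5,4,-2)
river: ρ → (-2,4,5)
ρ-cycle length = 4 (tail of 0 descent steps not counted)

4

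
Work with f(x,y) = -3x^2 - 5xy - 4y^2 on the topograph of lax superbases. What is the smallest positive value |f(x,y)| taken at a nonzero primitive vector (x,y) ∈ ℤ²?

translate: b→-1 (≡5 mod 6), so (3,5,4)→(3,-1,2)
flip: (3,-1,2)→(2,1,3)
reduced (well bottom): (2,1,3) with a≤c, −a<b≤a
well minimum |f| = |-2| = 2 (negative-definite)

2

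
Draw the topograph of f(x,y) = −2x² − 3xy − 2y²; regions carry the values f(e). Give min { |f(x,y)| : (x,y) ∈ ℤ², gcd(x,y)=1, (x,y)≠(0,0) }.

translate: b→-1 (≡3 mod 4), so (2,3,2)→(2,-1,1)
flip: (2,-1,1)→(1,1,2)
reduced (well bottom): (1,1,2) with a≤c, −a<b≤a
well minimum |f| = |-1| = 1 (negative-definite)

1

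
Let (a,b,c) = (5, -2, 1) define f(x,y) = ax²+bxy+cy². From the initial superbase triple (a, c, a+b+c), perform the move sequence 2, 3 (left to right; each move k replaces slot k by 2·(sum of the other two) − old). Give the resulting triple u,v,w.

start (5,1,4) = (f(1,0),f(0,1),f(1,1))
replace slot 2: 2·(5+4) − 1 = 17 → (5,17,4)
replace slot 3: 2·(5+17) − 4 = 40 → (5,17,40)

5,17,40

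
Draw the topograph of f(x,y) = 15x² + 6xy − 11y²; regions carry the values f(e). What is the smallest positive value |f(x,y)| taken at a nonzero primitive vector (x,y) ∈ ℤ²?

river: ρ → (-11,16,10)
river: ρ → (10,24,-3)
river: ρ → (-3,24,10)
river: ρ → (10,16,-11)
river: ρ → (-11,6,15)
river: ρ → (15,24,-2)
river: ρ → (-2,24,15)
river: ρ → (15,6,-11)
closes: descent 0, river 8
min |a| on river = 2

2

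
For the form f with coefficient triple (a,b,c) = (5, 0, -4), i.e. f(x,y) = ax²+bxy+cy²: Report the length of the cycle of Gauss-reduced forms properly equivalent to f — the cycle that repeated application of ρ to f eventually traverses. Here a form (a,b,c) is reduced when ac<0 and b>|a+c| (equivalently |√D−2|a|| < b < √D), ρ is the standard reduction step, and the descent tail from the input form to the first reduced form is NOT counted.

D = 80, ⌊√D⌋ = 8
descent: ρ → (-4,8,1)  [lands on river]
river: ρ → (1,8,-4)
ρ-cycle length = 2 (tail of 1 descent step not counted)

2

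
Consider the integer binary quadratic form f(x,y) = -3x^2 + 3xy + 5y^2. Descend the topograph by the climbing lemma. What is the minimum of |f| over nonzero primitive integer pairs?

river: ρ → (5,7,-1)
river: ρ → (-1,7,5)
river: ρ → (5,3,-3)
river: ρ → (-3,3,5)
closes: descent 0, river 4
min |a| on river = 1

1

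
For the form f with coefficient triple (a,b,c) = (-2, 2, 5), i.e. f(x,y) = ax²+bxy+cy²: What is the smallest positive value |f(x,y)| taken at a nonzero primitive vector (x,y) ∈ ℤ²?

descent: ρ → (5,-2,-2)
descent: ρ → (-2,6,1)  [lands on river]
river: ρ → (1,6,-2)
closes: descent 2, river 2
min |a| on river = 1

1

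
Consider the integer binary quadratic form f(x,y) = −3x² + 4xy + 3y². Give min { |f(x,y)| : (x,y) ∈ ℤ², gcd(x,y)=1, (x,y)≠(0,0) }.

river: ρ → (3,2,-4)
river: ρ → (-4,6,1)
river: ρ → (1,6,-4)
river: ρ → (-4,2,3)
river: ρ → (3,4,-3)
river: ρ → (-3,2,4)
river: ρ → (4,6,-1)
river: ρ → (-1,6,4)
river: ρ → (4,2,-3)
river: ρ → (-3,4,3)
closes: descent 0, river 10
min |a| on river = 1

1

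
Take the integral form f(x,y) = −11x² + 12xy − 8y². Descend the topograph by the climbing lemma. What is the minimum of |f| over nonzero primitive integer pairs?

translate: b→10 (≡-12 mod 22), so (11,-12,8)→(11,10,7)
flip: (11,10,7)→(7,-10,11)
translate: b→4 (≡-10 mod 14), so (7,-10,11)→(7,4,8)
reduced (well bottom): (7,4,8) with a≤c, −a<b≤a
well minimum |f| = |-7| = 7 (negative-definite)

7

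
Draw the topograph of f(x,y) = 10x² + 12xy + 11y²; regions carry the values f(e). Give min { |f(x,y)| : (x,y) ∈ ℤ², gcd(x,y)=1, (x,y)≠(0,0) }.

translate: b→-8 (≡12 mod 20), so (10,12,11)→(10,-8,9)
flip: (10,-8,9)→(9,8,10)
reduced (well bottom): (9,8,10) with a≤c, −a<b≤a
well minimum = a = 9

9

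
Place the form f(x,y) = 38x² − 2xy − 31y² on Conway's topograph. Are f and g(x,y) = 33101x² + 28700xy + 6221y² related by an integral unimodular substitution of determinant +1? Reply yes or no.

D₁ = 4716, D₂ = 4716
river cycle of f (length 8): (-31, 64, 5), (5, 66, -18), (-18, 42, 41), (41, 40, -19), (-19, 36, 45), (45, 54, -10), (-10, 66, 9), (9, 60, -31)
river cycle of g (length 8): (-31, 64, 5), (5, 66, -18), (-18, 42, 41), (41, 40, -19), (-19, 36, 45), (45, 54, -10), (-10, 66, 9), (9, 60, -31)
cycles coincide ⇒ equivalent

yes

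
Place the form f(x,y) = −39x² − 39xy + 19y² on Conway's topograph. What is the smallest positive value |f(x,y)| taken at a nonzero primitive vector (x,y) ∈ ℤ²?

descent: ρ → (19,39,-39)  [lands on river]
river: ρ → (-39,39,19)
river: ρ → (19,37,-41)
river: ρ → (-41,45,15)
river: ρ → (15,45,-41)
river: ρ → (-41,37,19)
closes: descent 1, river 6
min |a| on river = 15

15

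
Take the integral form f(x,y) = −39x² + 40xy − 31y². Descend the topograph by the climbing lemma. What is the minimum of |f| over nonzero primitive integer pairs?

translate: b→38 (≡-40 mod 78), so (39,-40,31)→(39,38,30)
flip: (39,38,30)→(30,-38,39)
translate: b→22 (≡-38 mod 60), so (30,-38,39)→(30,22,31)
reduced (well bottom): (30,22,31) with a≤c, −a<b≤a
well minimum |f| = |-30| = 30 (negative-definite)

30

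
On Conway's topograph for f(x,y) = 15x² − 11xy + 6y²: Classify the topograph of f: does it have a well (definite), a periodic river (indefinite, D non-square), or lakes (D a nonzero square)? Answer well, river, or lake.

D = b²−4ac = (-11)² − 4·15·6 = -239
D < 0 ⇒ definite ⇒ every region one sign ⇒ single well

well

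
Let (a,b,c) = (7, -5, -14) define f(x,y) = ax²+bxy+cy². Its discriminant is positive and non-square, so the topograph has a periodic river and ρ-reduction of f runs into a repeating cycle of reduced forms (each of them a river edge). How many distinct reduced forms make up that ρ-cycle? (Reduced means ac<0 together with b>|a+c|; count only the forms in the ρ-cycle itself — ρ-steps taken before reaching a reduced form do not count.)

D = 417, ⌊√D⌋ = 20
descent: ρ → (-14,5,7)
descent: ρ → (7,9,-12)  [lands on river]
river: ρ → (-12,15,4)
river: ρ → (4,17,-8)
river: ρ → (-8,15,6)
river: ρ → (6,9,-14)
river: ρ → (-14,19,1)
river: ρ → (1,19,-14)
river: ρ → (-14,9,6)
river: ρ → (6,15,-8)
river: ρ → (-8,17,4)
river: ρ → (4,15,-12)
river: ρ → (-12,9,7)
river: ρ → (7,19,-2)
river: ρ → (-2,17,16)
river: ρ → (16,15,-3)
river: ρ → (-3,15,16)
river: ρ → (16,17,-2)
river: ρ → (-2,19,7)
ρ-cycle length = 18 (tail of 2 descent steps not counted)

18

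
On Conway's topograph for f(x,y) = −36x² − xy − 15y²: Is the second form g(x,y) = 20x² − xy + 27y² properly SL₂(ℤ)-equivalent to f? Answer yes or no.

D₁ = -2159, D₂ = -2159
f is negative-definite; reduce −f:
−f: flip: (36,1,15)→(15,-1,36)
−f: reduced (well bottom): (15,-1,36) with a≤c, −a<b≤a
flip sign back: reduced form of f is (-15,1,-36)
g: reduced (well bottom): (20,-1,27) with a≤c, −a<b≤a
reduced forms (-15, 1, -36) vs (20, -1, 27) ⇒ inequivalent

no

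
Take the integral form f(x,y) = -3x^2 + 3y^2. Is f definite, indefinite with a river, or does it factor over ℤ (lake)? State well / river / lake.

D = b²−4ac = 0² − 4·(-3)·3 = 36
D = 6² is a perfect square ⇒ form factors over ℤ ⇒ lakes

lake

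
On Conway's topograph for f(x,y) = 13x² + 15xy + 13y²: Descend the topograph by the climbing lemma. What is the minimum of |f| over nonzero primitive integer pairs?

translate: b→-11 (≡15 mod 26), so (13,15,13)→(13,-11,11)
flip: (13,-11,11)→(11,11,13)
reduced (well bottom): (11,11,13) with a≤c, −a<b≤a
well minimum = a = 11

11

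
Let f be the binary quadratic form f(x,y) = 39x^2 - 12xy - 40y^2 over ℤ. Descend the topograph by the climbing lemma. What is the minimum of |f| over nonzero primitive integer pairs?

descent: ρ → (-40,12,39)  [lands on river]
river: ρ → (39,66,-13)
river: ρ → (-13,64,44)
river: ρ → (44,24,-33)
river: ρ → (-33,42,35)
river: ρ → (35,28,-40)
river: ρ → (-40,52,23)
river: ρ → (23,40,-52)
river: ρ → (-52,64,11)
river: ρ → (11,68,-40)
closes: descent 1, river 10
min |a| on river = 11

11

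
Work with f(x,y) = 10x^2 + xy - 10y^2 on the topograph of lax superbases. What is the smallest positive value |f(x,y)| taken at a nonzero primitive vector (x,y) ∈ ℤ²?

river: ρ → (-10,19,1)
river: ρ → (1,19,-10)
river: ρ → (-10,1,10)
river: ρ → (10,19,-1)
river: ρ → (-1,19,10)
river: ρ → (10,1,-10)
closes: descent 0, river 6
min |a| on river = 1

1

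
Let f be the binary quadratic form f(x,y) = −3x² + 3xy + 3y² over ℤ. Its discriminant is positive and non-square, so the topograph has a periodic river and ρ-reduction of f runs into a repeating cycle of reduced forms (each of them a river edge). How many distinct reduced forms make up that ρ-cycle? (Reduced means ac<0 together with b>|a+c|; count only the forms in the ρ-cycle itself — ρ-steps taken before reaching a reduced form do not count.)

D = 45, ⌊√D⌋ = 6
river: ρ → (3,3,-3)
river: ρ → (-3,3,3)
ρ-cycle length = 2 (tail of 0 descent steps not counted)

2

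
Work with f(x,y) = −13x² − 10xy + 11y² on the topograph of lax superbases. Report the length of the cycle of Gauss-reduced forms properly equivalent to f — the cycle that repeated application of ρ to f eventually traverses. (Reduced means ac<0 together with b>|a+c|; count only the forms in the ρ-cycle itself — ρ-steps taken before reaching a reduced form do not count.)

D = 672, ⌊√D⌋ = 25
descent: ρ → (11,10,-13)  [lands on river]
river: ρ → (-13,16,8)
river: ρ → (8,16,-13)
river: ρ → (-13,10,11)
river: ρ → (11,12,-12)
river: ρ → (-12,12,11)
ρ-cycle length = 6 (tail of 1 descent step not counted)

6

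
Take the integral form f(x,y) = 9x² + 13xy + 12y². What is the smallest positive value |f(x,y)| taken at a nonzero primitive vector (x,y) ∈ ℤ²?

translate: b→-5 (≡13 mod 18), so (9,13,12)→(9,-5,8)
flip: (9,-5,8)→(8,5,9)
reduced (well bottom): (8,5,9) with a≤c, −a<b≤a
well minimum = a = 8

8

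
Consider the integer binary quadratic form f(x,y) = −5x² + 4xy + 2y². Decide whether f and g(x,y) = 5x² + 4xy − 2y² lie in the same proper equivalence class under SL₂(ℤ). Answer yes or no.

D₁ = 56, D₂ = 56
river cycle of f (length 4): (2, 4, -5), (-5, 6, 1), (1, 6, -5), (-5, 4, 2)
river cycle of g (length 4): (-2, 4, 5), (5, 6, -1), (-1, 6, 5), (5, 4, -2)
cycles differ ⇒ inequivalent

no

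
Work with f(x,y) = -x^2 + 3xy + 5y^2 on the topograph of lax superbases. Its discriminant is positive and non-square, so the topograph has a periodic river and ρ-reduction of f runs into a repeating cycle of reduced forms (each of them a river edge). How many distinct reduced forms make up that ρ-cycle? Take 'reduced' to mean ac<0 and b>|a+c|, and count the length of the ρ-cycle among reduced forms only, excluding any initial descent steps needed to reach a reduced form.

D = 29, ⌊√D⌋ = 5
descent: ρ → (5,-3,-1)
descent: ρ → (-1,5,1)  [lands on river]
river: ρ → (1,5,-1)
ρ-cycle length = 2 (tail of 2 descent steps not counted)

2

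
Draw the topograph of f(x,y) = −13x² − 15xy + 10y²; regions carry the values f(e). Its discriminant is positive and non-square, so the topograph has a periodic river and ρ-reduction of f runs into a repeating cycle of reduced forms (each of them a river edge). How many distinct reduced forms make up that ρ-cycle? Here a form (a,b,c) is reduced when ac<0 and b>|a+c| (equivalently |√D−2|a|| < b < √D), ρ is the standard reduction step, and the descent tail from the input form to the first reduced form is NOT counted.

D = 745, ⌊√D⌋ = 27
descent: ρ → (10,15,-13)  [lands on river]
river: ρ → (-13,11,12)
river: ρ → (12,13,-12)
river: ρ → (-12,11,13)
river: ρ → (13,15,-10)
river: ρ → (-10,25,3)
river: ρ → (3,23,-18)
river: ρ → (-18,13,8)
river: ρ → (8,19,-12)
river: ρ → (-12,5,15)
river: ρ → (15,25,-2)
river: ρ → (-2,27,2)
river: ρ → (2,25,-15)
river: ρ → (-15,5,12)
river: ρ → (12,19,-8)
river: ρ → (-8,13,18)
river: ρ → (18,23,-3)
river: ρ → (-3,25,10)
ρ-cycle length = 18 (tail of 1 descent step not counted)

18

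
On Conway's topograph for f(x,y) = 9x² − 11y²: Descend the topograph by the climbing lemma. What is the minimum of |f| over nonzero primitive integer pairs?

descent: ρ → (-11,0,9)
descent: ρ → (9,18,-2)  [lands on river]
river: ρ → (-2,18,9)
closes: descent 2, river 2
min |a| on river = 2

2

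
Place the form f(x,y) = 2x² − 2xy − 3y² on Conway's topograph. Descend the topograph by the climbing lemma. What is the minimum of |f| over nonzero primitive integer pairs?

descent: ρ → (-3,2,2)  [lands on river]
river: ρ → (2,2,-3)
river: ρ → (-3,4,1)
river: ρ → (1,4,-3)
closes: descent 1, river 4
min |a| on river = 1

1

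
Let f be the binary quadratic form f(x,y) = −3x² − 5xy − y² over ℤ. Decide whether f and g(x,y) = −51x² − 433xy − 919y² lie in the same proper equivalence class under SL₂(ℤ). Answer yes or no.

D₁ = 13, D₂ = 13
river cycle of f (length 2): (-1, 3, 1), (1, 3, -1)
river cycle of g (length 2): (1, 3, -1), (-1, 3, 1)
cycles coincide ⇒ equivalent

yes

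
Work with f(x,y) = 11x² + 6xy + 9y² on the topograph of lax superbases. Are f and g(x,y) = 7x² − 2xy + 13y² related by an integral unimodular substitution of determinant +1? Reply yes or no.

D₁ = -360, D₂ = -360
f: flip: (11,6,9)→(9,-6,11)
f: reduced (well bottom): (9,-6,11) with a≤c, −a<b≤a
g: reduced (well bottom): (7,-2,13) with a≤c, −a<b≤a
reduced forms (9, -6, 11) vs (7, -2, 13) ⇒ inequivalent

no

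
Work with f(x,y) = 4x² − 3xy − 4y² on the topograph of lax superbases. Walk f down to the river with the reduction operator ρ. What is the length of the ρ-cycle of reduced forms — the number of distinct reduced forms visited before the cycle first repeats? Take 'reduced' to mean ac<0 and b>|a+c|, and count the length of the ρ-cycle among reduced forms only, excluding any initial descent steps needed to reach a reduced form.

D = 73, ⌊√D⌋ = 8
descent: ρ → (-4,3,4)  [lands on river]
river: ρ → (4,5,-3)
river: ρ → (-3,7,2)
river: ρ → (2,5,-6)
river: ρ → (-6,7,1)
river: ρ → (1,7,-6)
river: ρ → (-6,5,2)
river: ρ → (2,7,-3)
river: ρ → (-3,5,4)
river: ρ → (4,3,-4)
river: ρ → (-4,5,3)
river: ρ → (3,7,-2)
river: ρ → (-2,5,6)
river: ρ → (6,7,-1)
river: ρ → (-1,7,6)
river: ρ → (6,5,-2)
river: ρ → (-2,7,3)
river: ρ → (3,5,-4)
ρ-cycle length = 18 (tail of 1 descent step not counted)

18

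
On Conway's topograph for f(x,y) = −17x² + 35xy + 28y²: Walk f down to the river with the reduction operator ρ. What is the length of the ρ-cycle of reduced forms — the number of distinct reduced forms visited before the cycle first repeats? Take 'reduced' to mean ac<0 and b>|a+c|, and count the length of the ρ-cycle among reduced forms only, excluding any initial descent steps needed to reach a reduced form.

D = 3129, ⌊√D⌋ = 55
river: ρ → (28,21,-24)
river: ρ → (-24,27,25)
river: ρ → (25,23,-26)
river: ρ → (-26,29,22)
river: ρ → (22,15,-33)
river: ρ → (-33,51,4)
river: ρ → (4,53,-20)
river: ρ → (-20,27,30)
river: ρ → (30,33,-17)
river: ρ → (-17,35,28)
ρ-cycle length = 10 (tail of 0 descent steps not counted)

10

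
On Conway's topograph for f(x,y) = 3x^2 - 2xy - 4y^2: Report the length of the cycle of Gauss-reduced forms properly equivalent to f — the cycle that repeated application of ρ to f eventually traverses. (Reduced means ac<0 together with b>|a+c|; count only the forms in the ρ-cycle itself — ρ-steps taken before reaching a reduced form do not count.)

D = 52, ⌊√D⌋ = 7
descent: ρ → (-4,2,3)  [lands on river]
river: ρ → (3,4,-3)
river: ρ → (-3,2,4)
river: ρ → (4,6,-1)
river: ρ → (-1,6,4)
river: ρ → (4,2,-3)
river: ρ → (-3,4,3)
river: ρ → (3,2,-4)
river: ρ → (-4,6,1)
river: ρ → (1,6,-4)
ρ-cycle length = 10 (tail of 1 descent step not counted)

10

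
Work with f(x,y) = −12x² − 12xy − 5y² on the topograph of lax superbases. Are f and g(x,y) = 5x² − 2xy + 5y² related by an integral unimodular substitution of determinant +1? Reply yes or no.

D₁ = -96, D₂ = -96
f is negative-definite; reduce −f:
−f: flip: (12,12,5)→(5,-12,12)
−f: translate: b→-2 (≡-12 mod 10), so (5,-12,12)→(5,-2,5)
−f: flip: (5,-2,5)→(5,2,5)
−f: reduced (well bottom): (5,2,5) with a≤c, −a<b≤a
flip sign back: reduced form of f is (-5,-2,-5)
g: flip: (5,-2,5)→(5,2,5)
g: reduced (well bottom): (5,2,5) with a≤c, −a<b≤a
reduced forms (-5, -2, -5) vs (5, 2, 5) ⇒ inequivalent

no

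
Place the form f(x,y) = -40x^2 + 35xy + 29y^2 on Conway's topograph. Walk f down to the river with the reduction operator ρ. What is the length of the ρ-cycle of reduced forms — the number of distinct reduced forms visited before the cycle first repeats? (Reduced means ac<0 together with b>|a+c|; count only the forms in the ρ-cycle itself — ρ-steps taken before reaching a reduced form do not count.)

D = 5865, ⌊√D⌋ = 76
river: ρ → (29,23,-46)
river: ρ → (-46,69,6)
river: ρ → (6,75,-10)
river: ρ → (-10,65,41)
river: ρ → (41,17,-34)
river: ρ → (-34,51,24)
river: ρ → (24,45,-40)
river: ρ → (-40,35,29)
ρ-cycle length = 8 (tail of 0 descent steps not counted)

8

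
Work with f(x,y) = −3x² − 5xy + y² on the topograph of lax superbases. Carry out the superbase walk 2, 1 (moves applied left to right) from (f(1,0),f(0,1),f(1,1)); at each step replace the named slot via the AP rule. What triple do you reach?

start (-3,1,-7) = (f(1,0),f(0,1),f(1,1))
replace slot 2: 2·((-3)+(-7)) − 1 = -21 → (-3,-21,-7)
replace slot 1: 2·((-21)+(-7)) − (-3) = -53 → (-53,-21,-7)

-53,-21,-7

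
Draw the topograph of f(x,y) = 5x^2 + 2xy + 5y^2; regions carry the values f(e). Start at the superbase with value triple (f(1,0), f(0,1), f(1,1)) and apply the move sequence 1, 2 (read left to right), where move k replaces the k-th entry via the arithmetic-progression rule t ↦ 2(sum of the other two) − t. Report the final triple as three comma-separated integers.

start (5,5,12) = (f(1,0),f(0,1),f(1,1))
replace slot 1: 2·(5+12) − 5 = 29 → (29,5,12)
replace slot 2: 2·(29+12) − 5 = 77 → (29,77,12)

29,77,12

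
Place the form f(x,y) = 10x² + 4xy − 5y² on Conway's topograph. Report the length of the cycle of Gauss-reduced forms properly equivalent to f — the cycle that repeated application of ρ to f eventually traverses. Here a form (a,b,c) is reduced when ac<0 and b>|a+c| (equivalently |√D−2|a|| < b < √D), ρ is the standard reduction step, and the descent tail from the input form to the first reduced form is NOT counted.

D = 216, ⌊√D⌋ = 14
descent: ρ → (-5,6,9)  [lands on river]
river: ρ → (9,12,-2)
river: ρ → (-2,12,9)
river: ρ → (9,6,-5)
river: ρ → (-5,14,1)
river: ρ → (1,14,-5)
ρ-cycle length = 6 (tail of 1 descent step not counted)

6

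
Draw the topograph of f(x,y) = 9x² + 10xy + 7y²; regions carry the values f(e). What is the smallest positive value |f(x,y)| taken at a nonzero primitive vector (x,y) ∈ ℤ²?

translate: b→-8 (≡10 mod 18), so (9,10,7)→(9,-8,6)
flip: (9,-8,6)→(6,8,9)
translate: b→-4 (≡8 mod 12), so (6,8,9)→(6,-4,7)
reduced (well bottom): (6,-4,7) with a≤c, −a<b≤a
well minimum = a = 6

6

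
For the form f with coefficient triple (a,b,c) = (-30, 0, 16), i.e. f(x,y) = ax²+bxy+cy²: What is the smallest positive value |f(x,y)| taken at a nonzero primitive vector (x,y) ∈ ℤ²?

descent: ρ → (16,32,-14)  [lands on river]
river: ρ → (-14,24,24)
river: ρ → (24,24,-14)
river: ρ → (-14,32,16)
closes: descent 1, river 4
min |a| on river = 14

14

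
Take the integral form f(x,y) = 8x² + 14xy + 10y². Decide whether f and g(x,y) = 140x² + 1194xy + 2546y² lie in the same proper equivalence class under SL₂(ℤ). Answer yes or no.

D₁ = -124, D₂ = -124
f: translate: b→-2 (≡14 mod 16), so (8,14,10)→(8,-2,4)
f: flip: (8,-2,4)→(4,2,8)
f: reduced (well bottom): (4,2,8) with a≤c, −a<b≤a
g: translate: b→74 (≡1194 mod 280), so (140,1194,2546)→(140,74,10)
g: flip: (140,74,10)→(10,-74,140)
g: translate: b→6 (≡-74 mod 20), so (10,-74,140)→(10,6,4)
g: flip: (10,6,4)→(4,-6,10)
g: translate: b→2 (≡-6 mod 8), so (4,-6,10)→(4,2,8)
g: reduced (well bottom): (4,2,8) with a≤c, −a<b≤a
reduced forms (4, 2, 8) vs (4, 2, 8) ⇒ equivalent

yes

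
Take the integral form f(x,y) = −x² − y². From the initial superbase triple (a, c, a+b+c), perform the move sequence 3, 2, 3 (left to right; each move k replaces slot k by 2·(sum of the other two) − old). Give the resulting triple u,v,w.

start (-1,-1,-2) = (f(1,0),f(0,1),f(1,1))
replace slot 3: 2·((-1)+(-1)) − (-2) = -2 → (-1,-1,-2)
replace slot 2: 2·((-1)+(-2)) − (-1) = -5 → (-1,-5,-2)
replace slot 3: 2·((-1)+(-5)) − (-2) = -10 → (-1,-5,-10)

-1,-5,-10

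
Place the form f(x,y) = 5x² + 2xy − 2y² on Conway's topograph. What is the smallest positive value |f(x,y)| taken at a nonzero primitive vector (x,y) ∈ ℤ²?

descent: ρ → (-2,6,1)  [lands on river]
river: ρ → (1,6,-2)
closes: descent 1, river 2
min |a| on river = 1

1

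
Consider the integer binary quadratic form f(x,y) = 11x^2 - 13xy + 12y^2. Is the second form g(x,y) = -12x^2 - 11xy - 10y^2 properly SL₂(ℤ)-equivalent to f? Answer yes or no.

D₁ = -359, D₂ = -359
f: translate: b→9 (≡-13 mod 22), so (11,-13,12)→(11,9,10)
f: flip: (11,9,10)→(10,-9,11)
f: reduced (well bottom): (10,-9,11) with a≤c, −a<b≤a
g is negative-definite; reduce −g:
−g: flip: (12,11,10)→(10,-11,12)
−g: translate: b→9 (≡-11 mod 20), so (10,-11,12)→(10,9,11)
−g: reduced (well bottom): (10,9,11) with a≤c, −a<b≤a
flip sign back: reduced form of g is (-10,-9,-11)
reduced forms (10, -9, 11) vs (-10, -9, -11) ⇒ inequivalent

no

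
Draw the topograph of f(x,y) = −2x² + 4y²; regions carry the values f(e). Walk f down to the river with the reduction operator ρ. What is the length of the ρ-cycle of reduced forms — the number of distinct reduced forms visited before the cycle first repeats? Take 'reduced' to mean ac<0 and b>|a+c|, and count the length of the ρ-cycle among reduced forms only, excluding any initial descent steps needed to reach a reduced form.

D = 32, ⌊√D⌋ = 5
descent: ρ → (4,0,-2)
descent: ρ → (-2,4,2)  [lands on river]
river: ρ → (2,4,-2)
ρ-cycle length = 2 (tail of 2 descent steps not counted)

2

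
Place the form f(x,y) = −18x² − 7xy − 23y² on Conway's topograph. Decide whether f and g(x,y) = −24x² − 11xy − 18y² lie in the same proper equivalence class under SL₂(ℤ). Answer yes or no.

D₁ = -1607, D₂ = -1607
f is negative-definite; reduce −f:
−f: reduced (well bottom): (18,7,23) with a≤c, −a<b≤a
flip sign back: reduced form of f is (-18,-7,-23)
g is negative-definite; reduce −g:
−g: flip: (24,11,18)→(18,-11,24)
−g: reduced (well bottom): (18,-11,24) with a≤c, −a<b≤a
flip sign back: reduced form of g is (-18,11,-24)
reduced forms (-18, -7, -23) vs (-18, 11, -24) ⇒ inequivalent

no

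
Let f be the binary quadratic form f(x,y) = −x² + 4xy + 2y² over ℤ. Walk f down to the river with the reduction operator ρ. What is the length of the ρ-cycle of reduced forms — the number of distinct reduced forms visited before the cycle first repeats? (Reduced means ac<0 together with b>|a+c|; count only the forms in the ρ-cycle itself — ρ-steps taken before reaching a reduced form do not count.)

D = 24, ⌊√D⌋ = 4
river: ρ → (2,4,-1)
river: ρ → (-1,4,2)
ρ-cycle length = 2 (tail of 0 descent steps not counted)

2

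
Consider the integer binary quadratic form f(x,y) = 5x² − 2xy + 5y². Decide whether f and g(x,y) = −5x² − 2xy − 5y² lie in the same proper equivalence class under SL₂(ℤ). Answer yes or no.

D₁ = -96, D₂ = -96
f: flip: (5,-2,5)→(5,2,5)
f: reduced (well bottom): (5,2,5) with a≤c, −a<b≤a
g is negative-definite; reduce −g:
−g: reduced (well bottom): (5,2,5) with a≤c, −a<b≤a
flip sign back: reduced form of g is (-5,-2,-5)
reduced forms (5, 2, 5) vs (-5, -2, -5) ⇒ inequivalent

no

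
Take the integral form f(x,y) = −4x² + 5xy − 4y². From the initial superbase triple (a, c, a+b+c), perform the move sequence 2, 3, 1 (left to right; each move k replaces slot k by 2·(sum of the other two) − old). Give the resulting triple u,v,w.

start (-4,-4,-3) = (f(1,0),f(0,1),f(1,1))
replace slot 2: 2·((-4)+(-3)) − (-4) = -10 → (-4,-10,-3)
replace slot 3: 2·((-4)+(-10)) − (-3) = -25 → (-4,-10,-25)
replace slot 1: 2·((-10)+(-25)) − (-4) = -66 → (-66,-10,-25)

-66,-10,-25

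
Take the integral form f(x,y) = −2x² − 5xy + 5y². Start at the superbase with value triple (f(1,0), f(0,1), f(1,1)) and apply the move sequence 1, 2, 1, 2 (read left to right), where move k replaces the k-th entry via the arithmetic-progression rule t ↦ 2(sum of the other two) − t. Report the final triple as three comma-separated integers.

start (-2,5,-2) = (f(1,0),f(0,1),f(1,1))
replace slot 1: 2·(5+(-2)) − (-2) = 8 → (8,5,-2)
replace slot 2: 2·(8+(-2)) − 5 = 7 → (8,7,-2)
replace slot 1: 2·(7+(-2)) − 8 = 2 → (2,7,-2)
replace slot 2: 2·(2+(-2)) − 7 = -7 → (2,-7,-2)

2,-7,-2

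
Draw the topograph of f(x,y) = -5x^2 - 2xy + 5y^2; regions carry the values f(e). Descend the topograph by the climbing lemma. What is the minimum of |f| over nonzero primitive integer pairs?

descent: ρ → (5,2,-5)  [lands on river]
river: ρ → (-5,8,2)
river: ρ → (2,8,-5)
river: ρ → (-5,2,5)
river: ρ → (5,8,-2)
river: ρ → (-2,8,5)
closes: descent 1, river 6
min |a| on river = 2

2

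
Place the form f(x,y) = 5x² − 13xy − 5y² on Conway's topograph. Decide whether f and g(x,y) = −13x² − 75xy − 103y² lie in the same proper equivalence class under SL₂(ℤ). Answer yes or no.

D₁ = 269, D₂ = 269
river cycle of f (length 10): (-5, 13, 5), (5, 7, -11), (-11, 15, 1), (1, 15, -11), (-11, 7, 5), (5, 13, -5), (-5, 7, 11), (11, 15, -1), (-1, 15, 11), (11, 7, -5)
river cycle of g (length 10): (5, 7, -11), (-11, 15, 1), (1, 15, -11), (-11, 7, 5), (5, 13, -5), (-5, 7, 11), (11, 15, -1), (-1, 15, 11), (11, 7, -5), (-5, 13, 5)
cycles coincide ⇒ equivalent

yes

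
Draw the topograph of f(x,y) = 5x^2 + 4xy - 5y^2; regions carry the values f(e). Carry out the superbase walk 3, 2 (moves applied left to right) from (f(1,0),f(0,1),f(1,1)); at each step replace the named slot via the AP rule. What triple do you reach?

start (5,-5,4) = (f(1,0),f(0,1),f(1,1))
replace slot 3: 2·(5+(-5)) − 4 = -4 → (5,-5,-4)
replace slot 2: 2·(5+(-4)) − (-5) = 7 → (5,7,-4)

5,7,-4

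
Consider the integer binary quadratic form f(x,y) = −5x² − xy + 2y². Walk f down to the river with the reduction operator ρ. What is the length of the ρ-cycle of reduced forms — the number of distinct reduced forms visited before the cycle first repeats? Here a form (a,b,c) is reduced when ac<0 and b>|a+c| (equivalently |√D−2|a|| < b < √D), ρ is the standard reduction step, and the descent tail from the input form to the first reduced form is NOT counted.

D = 41, ⌊√D⌋ = 6
descent: ρ → (2,5,-2)  [lands on river]
river: ρ → (-2,3,4)
river: ρ → (4,5,-1)
river: ρ → (-1,5,4)
river: ρ → (4,3,-2)
river: ρ → (-2,5,2)
river: ρ → (2,3,-4)
river: ρ → (-4,5,1)
river: ρ → (1,5,-4)
river: ρ → (-4,3,2)
ρ-cycle length = 10 (tail of 1 descent step not counted)

10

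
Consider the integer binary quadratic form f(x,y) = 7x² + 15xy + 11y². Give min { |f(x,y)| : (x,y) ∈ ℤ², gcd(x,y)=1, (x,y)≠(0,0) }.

translate: b→1 (≡15 mod 14), so (7,15,11)→(7,1,3)
flip: (7,1,3)→(3,-1,7)
reduced (well bottom): (3,-1,7) with a≤c, −a<b≤a
well minimum = a = 3

3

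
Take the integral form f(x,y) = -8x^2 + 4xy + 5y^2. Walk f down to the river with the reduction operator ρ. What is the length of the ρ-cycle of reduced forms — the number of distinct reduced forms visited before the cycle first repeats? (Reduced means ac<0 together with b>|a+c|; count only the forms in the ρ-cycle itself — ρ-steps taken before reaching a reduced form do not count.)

D = 176, ⌊√D⌋ = 13
river: ρ → (5,6,-7)
river: ρ → (-7,8,4)
river: ρ → (4,8,-7)
river: ρ → (-7,6,5)
river: ρ → (5,4,-8)
river: ρ → (-8,12,1)
river: ρ → (1,12,-8)
river: ρ → (-8,4,5)
ρ-cycle length = 8 (tail of 0 descent steps not counted)

8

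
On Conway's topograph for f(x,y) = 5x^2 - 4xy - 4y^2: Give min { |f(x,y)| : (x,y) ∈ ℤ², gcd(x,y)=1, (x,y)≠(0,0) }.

descent: ρ → (-4,4,5)  [lands on river]
river: ρ → (5,6,-3)
river: ρ → (-3,6,5)
river: ρ → (5,4,-4)
closes: descent 1, river 4
min |a| on river = 3

3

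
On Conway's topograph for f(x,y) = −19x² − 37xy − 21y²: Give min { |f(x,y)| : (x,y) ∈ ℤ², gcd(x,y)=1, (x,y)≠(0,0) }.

translate: b→-1 (≡37 mod 38), so (19,37,21)→(19,-1,3)
flip: (19,-1,3)→(3,1,19)
reduced (well bottom): (3,1,19) with a≤c, −a<b≤a
well minimum |f| = |-3| = 3 (negative-definite)

3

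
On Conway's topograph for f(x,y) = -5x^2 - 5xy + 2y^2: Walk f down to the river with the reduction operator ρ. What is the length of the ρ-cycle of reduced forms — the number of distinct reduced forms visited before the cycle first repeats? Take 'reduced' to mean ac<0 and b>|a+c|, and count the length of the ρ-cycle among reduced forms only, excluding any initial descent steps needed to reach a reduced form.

D = 65, ⌊√D⌋ = 8
descent: ρ → (2,5,-5)  [lands on river]
river: ρ → (-5,5,2)
river: ρ → (2,7,-2)
river: ρ → (-2,5,5)
river: ρ → (5,5,-2)
river: ρ → (-2,7,2)
ρ-cycle length = 6 (tail of 1 descent step not counted)

6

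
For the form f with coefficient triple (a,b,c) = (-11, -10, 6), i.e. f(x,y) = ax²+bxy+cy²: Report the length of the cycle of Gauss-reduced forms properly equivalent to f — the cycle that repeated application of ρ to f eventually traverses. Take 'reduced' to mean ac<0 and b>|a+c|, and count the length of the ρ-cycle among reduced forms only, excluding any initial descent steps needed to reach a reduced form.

D = 364, ⌊√D⌋ = 19
descent: ρ → (6,10,-11)  [lands on river]
river: ρ → (-11,12,5)
river: ρ → (5,18,-2)
river: ρ → (-2,18,5)
river: ρ → (5,12,-11)
river: ρ → (-11,10,6)
river: ρ → (6,14,-7)
river: ρ → (-7,14,6)
ρ-cycle length = 8 (tail of 1 descent step not counted)

8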